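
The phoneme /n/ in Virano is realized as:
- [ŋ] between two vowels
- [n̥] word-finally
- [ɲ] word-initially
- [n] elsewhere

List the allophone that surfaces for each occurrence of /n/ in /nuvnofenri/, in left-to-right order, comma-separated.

[ɲ], [n], [n]

Occurrence 1 (position 1): word-initially → [ɲ].
Occurrence 2 (position 4): no conditioning environment matches → elsewhere allophone [n].
Occurrence 3 (position 8): no conditioning environment matches → elsewhere allophone [n].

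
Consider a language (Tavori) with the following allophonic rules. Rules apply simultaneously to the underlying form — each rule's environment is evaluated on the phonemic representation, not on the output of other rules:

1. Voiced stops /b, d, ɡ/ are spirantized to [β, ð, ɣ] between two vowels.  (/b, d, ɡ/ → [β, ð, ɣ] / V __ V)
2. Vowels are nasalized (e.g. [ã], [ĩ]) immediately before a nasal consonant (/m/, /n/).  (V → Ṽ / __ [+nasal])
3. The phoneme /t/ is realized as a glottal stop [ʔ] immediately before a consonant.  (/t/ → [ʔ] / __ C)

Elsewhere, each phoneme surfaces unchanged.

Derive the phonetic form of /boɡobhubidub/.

[boɣobhuβiðub]

/b/ (word-initial) is in the target of rule 1 but the environment (between two vowels) is not met → [b].
/o/ (between /b/ and /ɡ/) fails the environment for rule 2, so it stays [o].
/ɡ/ meets the environment for rule 1 (between two vowels) → [ɣ].
/o/ (between /ɡ/ and /b/): rule 2 targets it, but not before a nasal consonant → unchanged [o].
/b/ (between /o/ and /h/) fails the environment for rule 1, so it stays [b].
/h/ stays [h].
/u/ (between /h/ and /b/) fails the environment for rule 2, so it stays [u].
/b/ — between /u/ and /i/, between two vowels — surfaces as [β] (rule 1).
/i/ (between /b/ and /d/) fails the environment for rule 2, so it stays [i].
/d/ — between /i/ and /u/, between two vowels — surfaces as [ð] (rule 1).
/u/ (between /d/ and /b/) fails the environment for rule 2, so it stays [u].
/b/ (word-final): rule 1 targets it, but not between two vowels → unchanged [b].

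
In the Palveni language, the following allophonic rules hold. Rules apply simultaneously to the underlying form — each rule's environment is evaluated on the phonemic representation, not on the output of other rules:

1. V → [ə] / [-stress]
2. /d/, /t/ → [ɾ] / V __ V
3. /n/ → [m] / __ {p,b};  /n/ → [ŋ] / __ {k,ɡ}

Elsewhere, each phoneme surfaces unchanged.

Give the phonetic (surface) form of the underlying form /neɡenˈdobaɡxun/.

[nəɡənˈdobəɡxən]

/n/ (word-initial): rule 3 targets it, but not before a labial or velar stop → unchanged [n].
/e/ meets the environment for rule 1 (in an unstressed syllable) → [ə].
/e/ (between /ɡ/ and /n/): in an unstressed syllable, so rule 1 applies → [ə].
/n/ — between /e/ and /d/; rule 3 does not apply here → [n].
/d/ — between /n/ and /o/; rule 2 does not apply here → [d].
/o/ (between /d/ and /b/) fails the environment for rule 1, so it stays [o].
/a/ (between /b/ and /ɡ/): in an unstressed syllable, so rule 1 applies → [ə].
/u/ (between /x/ and /n/): in an unstressed syllable, so rule 1 applies → [ə].
/n/ (word-final) fails the environment for rule 3, so it stays [n].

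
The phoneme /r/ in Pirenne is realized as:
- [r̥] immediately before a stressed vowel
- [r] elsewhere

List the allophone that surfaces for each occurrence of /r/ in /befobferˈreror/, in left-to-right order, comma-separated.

Occurrence 1 (position 8): no conditioning environment matches → elsewhere allophone [r].
Occurrence 2 (position 9): immediately before a stressed vowel → [r̥].
Occurrence 3 (position 11): no conditioning environment matches → elsewhere allophone [r].
Occurrence 4 (position 13): no conditioning environment matches → elsewhere allophone [r].

[r], [r̥], [r], [r]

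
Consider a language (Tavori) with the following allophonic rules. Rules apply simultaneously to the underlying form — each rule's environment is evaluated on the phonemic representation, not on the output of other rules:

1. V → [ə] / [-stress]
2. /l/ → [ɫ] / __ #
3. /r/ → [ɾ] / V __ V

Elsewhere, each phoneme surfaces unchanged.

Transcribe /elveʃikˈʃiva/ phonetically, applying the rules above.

/e/ — word-initial, in an unstressed syllable — surfaces as [ə] (rule 1).
/l/ (between /e/ and /v/): rule 2 targets it, but not word-finally → unchanged [l].
Rule 1 applies to /e/ (between /v/ and /ʃ/: in an unstressed syllable) → [ə].
Rule 1 applies to /i/ (between /ʃ/ and /k/: in an unstressed syllable) → [ə].
/i/ (between /ʃ/ and /v/): rule 1 targets it, but not in an unstressed syllable → unchanged [i].
/a/ (word-final) occurs in an unstressed syllable → [ə] by rule 1.

[əlvəʃəkˈʃivə]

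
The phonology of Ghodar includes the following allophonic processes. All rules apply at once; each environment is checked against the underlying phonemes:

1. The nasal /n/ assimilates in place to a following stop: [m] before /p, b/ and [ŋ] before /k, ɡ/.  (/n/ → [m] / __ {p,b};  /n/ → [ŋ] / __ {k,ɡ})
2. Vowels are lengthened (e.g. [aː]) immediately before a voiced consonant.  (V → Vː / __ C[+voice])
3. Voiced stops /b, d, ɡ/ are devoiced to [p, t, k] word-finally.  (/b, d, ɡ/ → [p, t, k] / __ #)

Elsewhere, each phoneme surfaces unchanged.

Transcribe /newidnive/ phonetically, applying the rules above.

[neːwiːdniːve]

/n/ — word-initial; rule 1 does not apply here → [n].
/e/ meets the environment for rule 2 (before a voiced consonant) → [eː].
/w/ — not in any rule's target class → [w].
/i/ meets the environment for rule 2 (before a voiced consonant) → [iː].
/d/ — between /i/ and /n/; rule 3 does not apply here → [d].
/n/ — between /d/ and /i/; rule 1 does not apply here → [n].
/i/ (between /n/ and /v/) occurs before a voiced consonant → [iː] by rule 2.
/v/ (between /i/ and /e/): no rule targets it → [v].
/e/ — word-final; rule 2 does not apply here → [e].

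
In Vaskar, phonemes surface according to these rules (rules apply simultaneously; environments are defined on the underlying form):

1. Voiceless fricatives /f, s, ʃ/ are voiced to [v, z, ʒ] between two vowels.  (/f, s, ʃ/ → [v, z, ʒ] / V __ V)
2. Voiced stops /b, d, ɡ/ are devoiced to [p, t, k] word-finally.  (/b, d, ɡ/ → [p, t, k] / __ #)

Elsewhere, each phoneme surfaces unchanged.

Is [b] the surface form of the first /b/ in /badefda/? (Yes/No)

Yes

/b/ — word-initial; rule 2 does not apply here → [b].
The actual realization is [b], which matches [b].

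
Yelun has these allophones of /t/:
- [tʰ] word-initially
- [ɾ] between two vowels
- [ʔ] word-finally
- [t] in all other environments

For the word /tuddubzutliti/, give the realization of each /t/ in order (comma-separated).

Occurrence 1 (position 1): word-initially → [tʰ].
Occurrence 2 (position 9): no conditioning environment matches → elsewhere allophone [t].
Occurrence 3 (position 12): between two vowels → [ɾ].

[tʰ], [t], [ɾ]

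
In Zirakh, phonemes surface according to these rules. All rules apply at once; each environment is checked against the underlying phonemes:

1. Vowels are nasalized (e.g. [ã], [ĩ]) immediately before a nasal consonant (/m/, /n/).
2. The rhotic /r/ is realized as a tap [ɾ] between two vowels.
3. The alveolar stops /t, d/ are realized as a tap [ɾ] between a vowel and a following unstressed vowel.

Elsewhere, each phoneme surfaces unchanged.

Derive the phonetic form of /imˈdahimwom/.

[ĩmˈdahĩmwõm]

/i/ (word-initial): before a nasal consonant, so rule 1 applies → [ĩ].
/m/ (between /i/ and /d/) is unaffected → [m].
/d/ (between /m/ and /a/): rule 3 targets it, but not between a vowel and a following unstressed vowel → unchanged [d].
/a/ (between /d/ and /h/) is in the target of rule 1 but the environment (before a nasal consonant) is not met → [a].
/h/ stays [h].
/i/ — between /h/ and /m/, before a nasal consonant — surfaces as [ĩ] (rule 1).
/m/ — not in any rule's target class → [m].
/w/ — not in any rule's target class → [w].
/o/ meets the environment for rule 1 (before a nasal consonant) → [õ].
/m/ — not in any rule's target class → [m].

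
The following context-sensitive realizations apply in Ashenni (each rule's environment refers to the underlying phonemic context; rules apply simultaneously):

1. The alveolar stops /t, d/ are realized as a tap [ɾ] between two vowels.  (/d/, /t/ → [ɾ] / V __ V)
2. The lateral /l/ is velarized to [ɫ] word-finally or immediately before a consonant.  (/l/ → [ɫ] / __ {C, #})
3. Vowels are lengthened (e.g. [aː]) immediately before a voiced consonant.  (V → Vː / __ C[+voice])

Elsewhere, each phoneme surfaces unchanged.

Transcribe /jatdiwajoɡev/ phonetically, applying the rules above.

[jatdiːwaːjoːɡeːv]

/j/ (word-initial) is unaffected → [j].
/a/ (between /j/ and /t/) is in the target of rule 3 but the environment (before a voiced consonant) is not met → [a].
/t/ (between /a/ and /d/): rule 1 targets it, but not between two vowels → unchanged [t].
/d/ — between /t/ and /i/; rule 1 does not apply here → [d].
Rule 3 applies to /i/ (between /d/ and /w/: before a voiced consonant) → [iː].
/w/ — not in any rule's target class → [w].
/a/ (between /w/ and /j/): before a voiced consonant, so rule 3 applies → [aː].
/j/ (between /a/ and /o/) is unaffected → [j].
/o/ meets the environment for rule 3 (before a voiced consonant) → [oː].
/ɡ/ stays [ɡ].
Rule 3 applies to /e/ (between /ɡ/ and /v/: before a voiced consonant) → [eː].
/v/ — not in any rule's target class → [v].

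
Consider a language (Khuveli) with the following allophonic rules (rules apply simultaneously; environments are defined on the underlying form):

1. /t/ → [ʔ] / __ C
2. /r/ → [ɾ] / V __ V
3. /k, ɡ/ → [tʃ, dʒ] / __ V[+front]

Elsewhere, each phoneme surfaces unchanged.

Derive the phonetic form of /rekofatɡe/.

/r/ (word-initial) fails the environment for rule 2, so it stays [r].
/e/ (between /r/ and /k/): no rule targets it → [e].
/k/ (between /e/ and /o/): rule 3 targets it, but not before a front vowel → unchanged [k].
/o/ — not in any rule's target class → [o].
/f/ stays [f].
/a/ (between /f/ and /t/) is unaffected → [a].
/t/ meets the environment for rule 1 (immediately before a consonant) → [ʔ].
/ɡ/ (between /t/ and /e/) occurs before a front vowel → [dʒ] by rule 3.
/e/ — not in any rule's target class → [e].

[rekofaʔdʒe]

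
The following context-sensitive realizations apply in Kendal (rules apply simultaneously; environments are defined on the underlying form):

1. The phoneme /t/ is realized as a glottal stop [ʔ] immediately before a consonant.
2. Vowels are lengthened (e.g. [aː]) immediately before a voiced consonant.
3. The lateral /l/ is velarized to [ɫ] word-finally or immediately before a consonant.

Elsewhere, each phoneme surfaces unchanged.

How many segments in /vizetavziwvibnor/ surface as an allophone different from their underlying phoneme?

5

Segments that undergo a rule: /i/ → [iː] (rule 2); /a/ → [aː] (rule 2); /i/ → [iː] (rule 2); /i/ → [iː] (rule 2); /o/ → [oː] (rule 2).
All other segments surface unchanged.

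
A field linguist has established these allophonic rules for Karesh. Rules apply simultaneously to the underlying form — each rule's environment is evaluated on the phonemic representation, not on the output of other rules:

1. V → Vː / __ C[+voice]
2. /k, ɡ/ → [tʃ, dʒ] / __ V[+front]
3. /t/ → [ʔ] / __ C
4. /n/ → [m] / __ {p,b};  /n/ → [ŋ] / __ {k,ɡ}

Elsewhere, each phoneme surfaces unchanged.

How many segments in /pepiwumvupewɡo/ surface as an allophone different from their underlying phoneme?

3

Segments that undergo a rule: /i/ → [iː] (rule 1); /u/ → [uː] (rule 1); /e/ → [eː] (rule 1).
All other segments surface unchanged.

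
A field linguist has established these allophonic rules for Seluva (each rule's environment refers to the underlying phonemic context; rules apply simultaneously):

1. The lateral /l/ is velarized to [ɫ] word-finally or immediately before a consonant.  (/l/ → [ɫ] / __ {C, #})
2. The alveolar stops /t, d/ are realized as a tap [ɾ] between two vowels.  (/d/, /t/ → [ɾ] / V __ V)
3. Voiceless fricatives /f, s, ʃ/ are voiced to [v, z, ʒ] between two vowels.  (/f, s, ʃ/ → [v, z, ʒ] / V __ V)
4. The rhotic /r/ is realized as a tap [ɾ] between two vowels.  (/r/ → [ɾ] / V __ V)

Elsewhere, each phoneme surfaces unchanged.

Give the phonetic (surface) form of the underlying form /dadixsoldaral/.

/d/ — word-initial; rule 2 does not apply here → [d].
Rule 2 applies to /d/ (between /a/ and /i/: between two vowels) → [ɾ].
/s/ — between /x/ and /o/; rule 3 does not apply here → [s].
Rule 1 applies to /l/ (between /o/ and /d/: word-finally or immediately before a consonant) → [ɫ].
/d/ (between /l/ and /a/) is in the target of rule 2 but the environment (between two vowels) is not met → [d].
/r/ (between /a/ and /a/): between two vowels, so rule 4 applies → [ɾ].
/l/ meets the environment for rule 1 (word-finally or immediately before a consonant) → [ɫ].

[daɾixsoɫdaɾaɫ]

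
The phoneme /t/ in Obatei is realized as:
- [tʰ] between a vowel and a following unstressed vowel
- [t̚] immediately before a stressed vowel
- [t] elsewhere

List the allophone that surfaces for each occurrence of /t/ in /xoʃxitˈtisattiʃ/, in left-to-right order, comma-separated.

Occurrence 1 (position 6): no conditioning environment matches → elsewhere allophone [t].
Occurrence 2 (position 7): immediately before a stressed vowel → [t̚].
Occurrence 3 (position 11): no conditioning environment matches → elsewhere allophone [t].
Occurrence 4 (position 12): no conditioning environment matches → elsewhere allophone [t].

[t], [t̚], [t], [t]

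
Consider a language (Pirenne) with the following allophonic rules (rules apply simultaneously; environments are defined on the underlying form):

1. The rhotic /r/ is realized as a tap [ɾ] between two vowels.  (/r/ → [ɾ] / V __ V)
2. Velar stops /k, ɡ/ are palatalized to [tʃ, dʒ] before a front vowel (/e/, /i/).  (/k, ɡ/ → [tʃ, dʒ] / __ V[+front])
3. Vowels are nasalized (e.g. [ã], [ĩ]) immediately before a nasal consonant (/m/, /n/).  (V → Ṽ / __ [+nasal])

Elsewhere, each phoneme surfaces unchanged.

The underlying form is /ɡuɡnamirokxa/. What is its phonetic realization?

/ɡ/ — word-initial; rule 2 does not apply here → [ɡ].
/u/ (between /ɡ/ and /ɡ/): rule 3 targets it, but not before a nasal consonant → unchanged [u].
/ɡ/ (between /u/ and /n/) is in the target of rule 2 but the environment (before a front vowel) is not met → [ɡ].
/a/ (between /n/ and /m/): before a nasal consonant, so rule 3 applies → [ã].
/i/ (between /m/ and /r/) fails the environment for rule 3, so it stays [i].
/r/ (between /i/ and /o/): between two vowels, so rule 1 applies → [ɾ].
/o/ — between /r/ and /k/; rule 3 does not apply here → [o].
/k/ (between /o/ and /x/): rule 2 targets it, but not before a front vowel → unchanged [k].
/a/ (word-final) is in the target of rule 3 but the environment (before a nasal consonant) is not met → [a].

[ɡuɡnãmiɾokxa]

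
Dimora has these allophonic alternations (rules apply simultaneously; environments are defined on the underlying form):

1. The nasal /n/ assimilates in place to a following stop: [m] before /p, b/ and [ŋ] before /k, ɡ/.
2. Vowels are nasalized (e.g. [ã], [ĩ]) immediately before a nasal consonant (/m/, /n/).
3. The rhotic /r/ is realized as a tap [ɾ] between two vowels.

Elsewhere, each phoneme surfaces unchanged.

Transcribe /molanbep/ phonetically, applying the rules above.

/m/ stays [m].
/o/ (between /m/ and /l/) is in the target of rule 2 but the environment (before a nasal consonant) is not met → [o].
/l/ (between /o/ and /a/): no rule targets it → [l].
/a/ (between /l/ and /n/): before a nasal consonant, so rule 2 applies → [ã].
/n/ — between /a/ and /b/, before a labial or velar stop — surfaces as [m] (rule 1).
/b/ — not in any rule's target class → [b].
/e/ (between /b/ and /p/) is in the target of rule 2 but the environment (before a nasal consonant) is not met → [e].
/p/ (word-final): no rule targets it → [p].

[molãmbep]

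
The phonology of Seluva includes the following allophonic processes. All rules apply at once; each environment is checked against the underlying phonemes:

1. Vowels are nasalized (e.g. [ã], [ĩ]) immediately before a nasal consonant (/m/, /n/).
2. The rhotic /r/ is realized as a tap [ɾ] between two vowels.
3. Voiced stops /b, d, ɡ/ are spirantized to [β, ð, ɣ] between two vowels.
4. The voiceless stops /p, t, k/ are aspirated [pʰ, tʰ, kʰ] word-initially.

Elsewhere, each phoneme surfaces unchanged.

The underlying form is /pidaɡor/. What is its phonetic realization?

Rule 4 applies to /p/ (word-initial: word-initially) → [pʰ].
/i/ (between /p/ and /d/) fails the environment for rule 1, so it stays [i].
/d/ — between /i/ and /a/, between two vowels — surfaces as [ð] (rule 3).
/a/ (between /d/ and /ɡ/) is in the target of rule 1 but the environment (before a nasal consonant) is not met → [a].
Rule 3 applies to /ɡ/ (between /a/ and /o/: between two vowels) → [ɣ].
/o/ — between /ɡ/ and /r/; rule 1 does not apply here → [o].
/r/ (word-final) fails the environment for rule 2, so it stays [r].

[pʰiðaɣor]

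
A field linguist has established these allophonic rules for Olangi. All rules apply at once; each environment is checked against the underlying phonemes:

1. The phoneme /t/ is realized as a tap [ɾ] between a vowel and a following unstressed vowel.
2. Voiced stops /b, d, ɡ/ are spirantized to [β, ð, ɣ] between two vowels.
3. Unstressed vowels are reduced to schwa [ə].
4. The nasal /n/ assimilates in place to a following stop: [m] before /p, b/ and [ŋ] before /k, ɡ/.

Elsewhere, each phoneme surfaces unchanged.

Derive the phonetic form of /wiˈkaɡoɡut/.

[wəˈkaɣəɣət]

/w/ — not in any rule's target class → [w].
/i/ — between /w/ and /k/, in an unstressed syllable — surfaces as [ə] (rule 3).
/k/ (between /i/ and /a/): no rule targets it → [k].
/a/ (between /k/ and /ɡ/) is in the target of rule 3 but the environment (in an unstressed syllable) is not met → [a].
/ɡ/ (between /a/ and /o/) occurs between two vowels → [ɣ] by rule 2.
/o/ — between /ɡ/ and /ɡ/, in an unstressed syllable — surfaces as [ə] (rule 3).
Rule 2 applies to /ɡ/ (between /o/ and /u/: between two vowels) → [ɣ].
/u/ meets the environment for rule 3 (in an unstressed syllable) → [ə].
/t/ (word-final): rule 1 targets it, but not between a vowel and a following unstressed vowel → unchanged [t].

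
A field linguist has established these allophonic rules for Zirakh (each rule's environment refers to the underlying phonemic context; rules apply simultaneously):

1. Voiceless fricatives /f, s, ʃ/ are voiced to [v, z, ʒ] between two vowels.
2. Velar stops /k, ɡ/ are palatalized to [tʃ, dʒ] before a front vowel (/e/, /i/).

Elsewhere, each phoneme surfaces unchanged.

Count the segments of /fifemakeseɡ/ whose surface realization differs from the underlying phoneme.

3

Segments that undergo a rule: /f/ → [v] (rule 1); /k/ → [tʃ] (rule 2); /s/ → [z] (rule 1).
All other segments surface unchanged.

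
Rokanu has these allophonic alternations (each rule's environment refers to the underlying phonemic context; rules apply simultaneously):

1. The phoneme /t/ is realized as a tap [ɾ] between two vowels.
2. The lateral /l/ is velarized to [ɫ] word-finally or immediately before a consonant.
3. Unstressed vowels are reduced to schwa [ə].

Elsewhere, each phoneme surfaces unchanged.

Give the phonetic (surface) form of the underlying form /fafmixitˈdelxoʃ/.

[fəfməxətˈdeɫxəʃ]

/f/ (word-initial) is unaffected → [f].
Rule 3 applies to /a/ (between /f/ and /f/: in an unstressed syllable) → [ə].
/f/ — not in any rule's target class → [f].
/m/ (between /f/ and /i/) is unaffected → [m].
/i/ (between /m/ and /x/): in an unstressed syllable, so rule 3 applies → [ə].
/x/ (between /i/ and /i/): no rule targets it → [x].
/i/ — between /x/ and /t/, in an unstressed syllable — surfaces as [ə] (rule 3).
/t/ (between /i/ and /d/) fails the environment for rule 1, so it stays [t].
/d/ (between /t/ and /e/) is unaffected → [d].
/e/ (between /d/ and /l/): rule 3 targets it, but not in an unstressed syllable → unchanged [e].
Rule 2 applies to /l/ (between /e/ and /x/: word-finally or immediately before a consonant) → [ɫ].
/x/ stays [x].
/o/ (between /x/ and /ʃ/) occurs in an unstressed syllable → [ə] by rule 3.
/ʃ/ (word-final): no rule targets it → [ʃ].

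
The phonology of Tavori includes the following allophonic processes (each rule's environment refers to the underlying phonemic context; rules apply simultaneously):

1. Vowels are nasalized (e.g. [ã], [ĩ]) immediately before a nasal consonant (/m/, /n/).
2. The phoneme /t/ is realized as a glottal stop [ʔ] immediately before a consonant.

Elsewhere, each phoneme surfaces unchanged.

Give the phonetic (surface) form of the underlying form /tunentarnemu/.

/t/ (word-initial) fails the environment for rule 2, so it stays [t].
/u/ (between /t/ and /n/): before a nasal consonant, so rule 1 applies → [ũ].
/e/ meets the environment for rule 1 (before a nasal consonant) → [ẽ].
/t/ — between /n/ and /a/; rule 2 does not apply here → [t].
/a/ (between /t/ and /r/) is in the target of rule 1 but the environment (before a nasal consonant) is not met → [a].
/e/ (between /n/ and /m/): before a nasal consonant, so rule 1 applies → [ẽ].
/u/ (word-final): rule 1 targets it, but not before a nasal consonant → unchanged [u].

[tũnẽntarnẽmu]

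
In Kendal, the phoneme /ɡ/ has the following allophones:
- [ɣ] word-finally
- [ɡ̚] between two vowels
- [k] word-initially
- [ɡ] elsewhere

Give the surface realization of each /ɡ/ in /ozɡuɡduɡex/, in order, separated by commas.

[ɡ], [ɡ], [ɡ̚]

Occurrence 1 (position 3): no conditioning environment matches → elsewhere allophone [ɡ].
Occurrence 2 (position 5): no conditioning environment matches → elsewhere allophone [ɡ].
Occurrence 3 (position 8): between two vowels → [ɡ̚].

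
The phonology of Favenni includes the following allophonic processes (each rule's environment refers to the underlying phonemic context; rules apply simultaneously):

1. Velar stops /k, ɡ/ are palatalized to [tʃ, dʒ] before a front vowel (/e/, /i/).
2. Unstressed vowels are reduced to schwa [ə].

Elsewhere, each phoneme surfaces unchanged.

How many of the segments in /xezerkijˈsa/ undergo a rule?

Segments that undergo a rule: /e/ → [ə] (rule 2); /e/ → [ə] (rule 2); /k/ → [tʃ] (rule 1); /i/ → [ə] (rule 2).
All other segments surface unchanged.

4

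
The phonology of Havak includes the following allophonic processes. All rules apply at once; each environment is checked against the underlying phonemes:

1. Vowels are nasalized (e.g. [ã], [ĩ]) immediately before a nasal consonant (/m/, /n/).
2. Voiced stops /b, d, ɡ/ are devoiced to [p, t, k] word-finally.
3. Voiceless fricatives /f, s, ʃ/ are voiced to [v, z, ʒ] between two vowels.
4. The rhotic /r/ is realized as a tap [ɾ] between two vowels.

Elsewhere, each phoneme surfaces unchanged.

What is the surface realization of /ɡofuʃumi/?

/ɡ/ — word-initial; rule 2 does not apply here → [ɡ].
/o/ (between /ɡ/ and /f/) fails the environment for rule 1, so it stays [o].
Rule 3 applies to /f/ (between /o/ and /u/: between two vowels) → [v].
/u/ — between /f/ and /ʃ/; rule 1 does not apply here → [u].
/ʃ/ (between /u/ and /u/) occurs between two vowels → [ʒ] by rule 3.
/u/ (between /ʃ/ and /m/): before a nasal consonant, so rule 1 applies → [ũ].
/m/ stays [m].
/i/ — word-final; rule 1 does not apply here → [i].

[ɡovuʒũmi]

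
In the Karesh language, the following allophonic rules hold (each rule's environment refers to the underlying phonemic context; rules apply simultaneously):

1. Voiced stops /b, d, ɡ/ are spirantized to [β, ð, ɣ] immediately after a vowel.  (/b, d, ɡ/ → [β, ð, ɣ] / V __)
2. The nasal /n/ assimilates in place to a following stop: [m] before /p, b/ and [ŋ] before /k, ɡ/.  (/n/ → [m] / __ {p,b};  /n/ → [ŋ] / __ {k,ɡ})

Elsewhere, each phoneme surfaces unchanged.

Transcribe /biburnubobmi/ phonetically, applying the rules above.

/b/ (word-initial) fails the environment for rule 1, so it stays [b].
/i/ (between /b/ and /b/) is unaffected → [i].
/b/ meets the environment for rule 1 (immediately after a vowel) → [β].
/u/ — not in any rule's target class → [u].
/r/ — not in any rule's target class → [r].
/n/ — between /r/ and /u/; rule 2 does not apply here → [n].
/u/ (between /n/ and /b/) is unaffected → [u].
/b/ — between /u/ and /o/, immediately after a vowel — surfaces as [β] (rule 1).
/o/ (between /b/ and /b/) is unaffected → [o].
/b/ (between /o/ and /m/): immediately after a vowel, so rule 1 applies → [β].
/m/ stays [m].
/i/ — not in any rule's target class → [i].

[biβurnuβoβmi]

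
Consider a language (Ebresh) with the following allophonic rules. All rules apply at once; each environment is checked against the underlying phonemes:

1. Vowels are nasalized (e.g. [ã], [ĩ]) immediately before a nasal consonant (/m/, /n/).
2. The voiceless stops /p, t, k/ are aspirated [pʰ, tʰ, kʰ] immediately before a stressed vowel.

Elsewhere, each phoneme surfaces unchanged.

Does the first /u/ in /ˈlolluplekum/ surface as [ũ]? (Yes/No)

/u/ — between /l/ and /p/; rule 1 does not apply here → [u].
The actual realization is [u], not [ũ].

No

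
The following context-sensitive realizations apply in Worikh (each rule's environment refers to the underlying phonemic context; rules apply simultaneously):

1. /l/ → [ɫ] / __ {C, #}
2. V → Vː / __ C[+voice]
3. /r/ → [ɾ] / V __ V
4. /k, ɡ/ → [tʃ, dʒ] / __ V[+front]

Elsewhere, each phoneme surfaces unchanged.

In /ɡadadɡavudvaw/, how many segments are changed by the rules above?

5

Segments that undergo a rule: /a/ → [aː] (rule 2); /a/ → [aː] (rule 2); /a/ → [aː] (rule 2); /u/ → [uː] (rule 2); /a/ → [aː] (rule 2).
All other segments surface unchanged.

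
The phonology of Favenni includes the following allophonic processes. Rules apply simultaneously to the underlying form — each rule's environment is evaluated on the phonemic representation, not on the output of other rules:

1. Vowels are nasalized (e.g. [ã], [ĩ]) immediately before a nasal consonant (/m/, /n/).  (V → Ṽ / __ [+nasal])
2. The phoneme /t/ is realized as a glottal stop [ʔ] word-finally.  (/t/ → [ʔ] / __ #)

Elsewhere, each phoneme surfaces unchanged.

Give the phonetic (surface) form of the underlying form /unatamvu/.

[ũnatãmvu]

/u/ meets the environment for rule 1 (before a nasal consonant) → [ũ].
/a/ (between /n/ and /t/) is in the target of rule 1 but the environment (before a nasal consonant) is not met → [a].
/t/ — between /a/ and /a/; rule 2 does not apply here → [t].
/a/ (between /t/ and /m/) occurs before a nasal consonant → [ã] by rule 1.
/u/ (word-final) fails the environment for rule 1, so it stays [u].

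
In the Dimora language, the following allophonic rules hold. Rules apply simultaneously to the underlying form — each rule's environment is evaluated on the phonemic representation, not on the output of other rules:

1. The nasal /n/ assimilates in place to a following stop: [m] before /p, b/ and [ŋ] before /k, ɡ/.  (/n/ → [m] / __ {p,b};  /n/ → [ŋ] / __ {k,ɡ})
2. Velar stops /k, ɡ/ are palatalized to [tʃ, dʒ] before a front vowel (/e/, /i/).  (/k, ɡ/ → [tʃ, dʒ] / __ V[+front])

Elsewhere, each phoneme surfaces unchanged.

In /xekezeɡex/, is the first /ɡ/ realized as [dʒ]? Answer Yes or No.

Yes

/ɡ/ meets the environment for rule 2 (before a front vowel) → [dʒ].
The actual realization is [dʒ], which matches [dʒ].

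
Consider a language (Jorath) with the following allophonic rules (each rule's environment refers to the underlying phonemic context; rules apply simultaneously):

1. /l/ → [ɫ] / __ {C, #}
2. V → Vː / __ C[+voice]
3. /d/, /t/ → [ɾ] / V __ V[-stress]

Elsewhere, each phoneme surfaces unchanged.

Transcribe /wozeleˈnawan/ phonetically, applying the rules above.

/w/ (word-initial): no rule targets it → [w].
/o/ meets the environment for rule 2 (before a voiced consonant) → [oː].
/z/ (between /o/ and /e/): no rule targets it → [z].
/e/ — between /z/ and /l/, before a voiced consonant — surfaces as [eː] (rule 2).
/l/ — between /e/ and /e/; rule 1 does not apply here → [l].
/e/ (between /l/ and /n/): before a voiced consonant, so rule 2 applies → [eː].
/n/ stays [n].
Rule 2 applies to /a/ (between /n/ and /w/: before a voiced consonant) → [aː].
/w/ (between /a/ and /a/): no rule targets it → [w].
/a/ (between /w/ and /n/): before a voiced consonant, so rule 2 applies → [aː].
/n/ stays [n].

[woːzeːleːˈnaːwaːn]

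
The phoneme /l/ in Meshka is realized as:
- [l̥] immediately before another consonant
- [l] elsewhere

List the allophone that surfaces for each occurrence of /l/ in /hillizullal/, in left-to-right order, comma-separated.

[l̥], [l], [l̥], [l], [l]

Occurrence 1 (position 3): immediately before another consonant → [l̥].
Occurrence 2 (position 4): no conditioning environment matches → elsewhere allophone [l].
Occurrence 3 (position 8): immediately before another consonant → [l̥].
Occurrence 4 (position 9): no conditioning environment matches → elsewhere allophone [l].
Occurrence 5 (position 11): no conditioning environment matches → elsewhere allophone [l].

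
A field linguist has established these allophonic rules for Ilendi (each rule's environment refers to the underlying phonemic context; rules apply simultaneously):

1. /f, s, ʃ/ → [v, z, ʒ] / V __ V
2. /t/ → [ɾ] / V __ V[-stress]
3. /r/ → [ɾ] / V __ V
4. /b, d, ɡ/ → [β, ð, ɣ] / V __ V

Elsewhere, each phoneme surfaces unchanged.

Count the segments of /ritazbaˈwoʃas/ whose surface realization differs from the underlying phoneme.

Segments that undergo a rule: /t/ → [ɾ] (rule 2); /ʃ/ → [ʒ] (rule 1).
All other segments surface unchanged.

2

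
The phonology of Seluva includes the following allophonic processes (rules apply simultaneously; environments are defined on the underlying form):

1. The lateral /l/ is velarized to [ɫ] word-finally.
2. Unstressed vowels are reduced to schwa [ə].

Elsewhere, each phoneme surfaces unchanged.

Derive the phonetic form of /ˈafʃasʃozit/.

/a/ — word-initial; rule 2 does not apply here → [a].
/f/ — not in any rule's target class → [f].
/ʃ/ (between /f/ and /a/): no rule targets it → [ʃ].
/a/ — between /ʃ/ and /s/, in an unstressed syllable — surfaces as [ə] (rule 2).
/s/ stays [s].
/ʃ/ stays [ʃ].
/o/ (between /ʃ/ and /z/): in an unstressed syllable, so rule 2 applies → [ə].
/z/ (between /o/ and /i/): no rule targets it → [z].
/i/ meets the environment for rule 2 (in an unstressed syllable) → [ə].
/t/ (word-final): no rule targets it → [t].

[ˈafʃəsʃəzət]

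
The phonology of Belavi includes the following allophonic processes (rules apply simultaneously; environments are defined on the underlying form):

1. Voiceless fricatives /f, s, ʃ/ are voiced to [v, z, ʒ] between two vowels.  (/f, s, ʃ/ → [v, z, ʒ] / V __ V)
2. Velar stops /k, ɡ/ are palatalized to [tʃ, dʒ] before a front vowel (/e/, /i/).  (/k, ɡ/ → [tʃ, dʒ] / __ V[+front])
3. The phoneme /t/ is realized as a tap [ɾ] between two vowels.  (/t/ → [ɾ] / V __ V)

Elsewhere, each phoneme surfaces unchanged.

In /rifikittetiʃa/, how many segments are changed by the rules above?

4

Segments that undergo a rule: /f/ → [v] (rule 1); /k/ → [tʃ] (rule 2); /t/ → [ɾ] (rule 3); /ʃ/ → [ʒ] (rule 1).
All other segments surface unchanged.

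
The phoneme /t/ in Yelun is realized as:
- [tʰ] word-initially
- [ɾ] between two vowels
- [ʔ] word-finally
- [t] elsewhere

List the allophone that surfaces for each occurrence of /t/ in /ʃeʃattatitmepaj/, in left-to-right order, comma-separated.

[t], [t], [ɾ], [t]

Occurrence 1 (position 5): no conditioning environment matches → elsewhere allophone [t].
Occurrence 2 (position 6): no conditioning environment matches → elsewhere allophone [t].
Occurrence 3 (position 8): between two vowels → [ɾ].
Occurrence 4 (position 10): no conditioning environment matches → elsewhere allophone [t].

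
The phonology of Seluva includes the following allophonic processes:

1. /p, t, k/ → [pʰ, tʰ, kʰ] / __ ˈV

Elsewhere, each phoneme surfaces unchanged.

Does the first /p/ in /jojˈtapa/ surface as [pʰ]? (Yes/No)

No

/p/ (between /a/ and /a/) fails the environment for rule 1, so it stays [p].
The actual realization is [p], not [pʰ].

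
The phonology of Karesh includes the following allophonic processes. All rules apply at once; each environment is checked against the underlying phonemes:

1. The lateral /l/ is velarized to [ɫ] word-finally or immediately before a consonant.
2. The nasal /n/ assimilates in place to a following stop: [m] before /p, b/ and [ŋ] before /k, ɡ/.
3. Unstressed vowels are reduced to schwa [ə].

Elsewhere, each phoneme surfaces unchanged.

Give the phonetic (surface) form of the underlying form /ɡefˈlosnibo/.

/ɡ/ (word-initial) is unaffected → [ɡ].
/e/ (between /ɡ/ and /f/) occurs in an unstressed syllable → [ə] by rule 3.
/f/ (between /e/ and /l/): no rule targets it → [f].
/l/ (between /f/ and /o/): rule 1 targets it, but not word-finally or immediately before a consonant → unchanged [l].
/o/ (between /l/ and /s/) fails the environment for rule 3, so it stays [o].
/s/ stays [s].
/n/ — between /s/ and /i/; rule 2 does not apply here → [n].
/i/ (between /n/ and /b/) occurs in an unstressed syllable → [ə] by rule 3.
/b/ — not in any rule's target class → [b].
/o/ — word-final, in an unstressed syllable — surfaces as [ə] (rule 3).

[ɡəfˈlosnəbə]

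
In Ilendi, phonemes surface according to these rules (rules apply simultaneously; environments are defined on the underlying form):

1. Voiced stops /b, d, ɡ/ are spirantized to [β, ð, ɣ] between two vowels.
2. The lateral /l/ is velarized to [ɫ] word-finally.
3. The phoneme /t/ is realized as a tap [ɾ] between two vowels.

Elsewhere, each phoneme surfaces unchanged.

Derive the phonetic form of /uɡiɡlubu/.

/u/ (word-initial): no rule targets it → [u].
/ɡ/ meets the environment for rule 1 (between two vowels) → [ɣ].
/i/ stays [i].
/ɡ/ (between /i/ and /l/) fails the environment for rule 1, so it stays [ɡ].
/l/ (between /ɡ/ and /u/) fails the environment for rule 2, so it stays [l].
/u/ (between /l/ and /b/): no rule targets it → [u].
Rule 1 applies to /b/ (between /u/ and /u/: between two vowels) → [β].
/u/ — not in any rule's target class → [u].

[uɣiɡluβu]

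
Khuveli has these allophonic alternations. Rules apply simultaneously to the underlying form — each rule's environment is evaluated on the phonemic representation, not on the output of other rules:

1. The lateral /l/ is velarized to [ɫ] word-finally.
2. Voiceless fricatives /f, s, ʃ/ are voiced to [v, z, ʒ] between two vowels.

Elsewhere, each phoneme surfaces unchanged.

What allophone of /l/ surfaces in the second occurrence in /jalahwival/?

[ɫ]

/l/ (word-final) occurs word-finally → [ɫ] by rule 1.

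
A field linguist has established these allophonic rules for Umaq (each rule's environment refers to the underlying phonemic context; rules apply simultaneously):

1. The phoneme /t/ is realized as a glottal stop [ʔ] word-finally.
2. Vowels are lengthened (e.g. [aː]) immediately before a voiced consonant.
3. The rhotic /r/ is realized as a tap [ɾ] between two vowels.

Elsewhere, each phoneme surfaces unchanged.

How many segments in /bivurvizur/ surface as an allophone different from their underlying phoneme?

4

Segments that undergo a rule: /i/ → [iː] (rule 2); /u/ → [uː] (rule 2); /i/ → [iː] (rule 2); /u/ → [uː] (rule 2).
All other segments surface unchanged.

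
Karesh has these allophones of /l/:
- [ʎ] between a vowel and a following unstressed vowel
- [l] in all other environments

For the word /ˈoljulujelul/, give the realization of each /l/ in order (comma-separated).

Occurrence 1 (position 2): no conditioning environment matches → elsewhere allophone [l].
Occurrence 2 (position 5): between a vowel and a following unstressed vowel → [ʎ].
Occurrence 3 (position 9): between a vowel and a following unstressed vowel → [ʎ].
Occurrence 4 (position 11): no conditioning environment matches → elsewhere allophone [l].

[l], [ʎ], [ʎ], [l]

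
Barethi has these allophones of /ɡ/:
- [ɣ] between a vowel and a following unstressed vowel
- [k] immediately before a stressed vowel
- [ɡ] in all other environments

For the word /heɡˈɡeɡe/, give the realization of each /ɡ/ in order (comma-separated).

Occurrence 1 (position 3): no conditioning environment matches → elsewhere allophone [ɡ].
Occurrence 2 (position 4): immediately before a stressed vowel → [k].
Occurrence 3 (position 6): between a vowel and a following unstressed vowel → [ɣ].

[ɡ], [k], [ɣ]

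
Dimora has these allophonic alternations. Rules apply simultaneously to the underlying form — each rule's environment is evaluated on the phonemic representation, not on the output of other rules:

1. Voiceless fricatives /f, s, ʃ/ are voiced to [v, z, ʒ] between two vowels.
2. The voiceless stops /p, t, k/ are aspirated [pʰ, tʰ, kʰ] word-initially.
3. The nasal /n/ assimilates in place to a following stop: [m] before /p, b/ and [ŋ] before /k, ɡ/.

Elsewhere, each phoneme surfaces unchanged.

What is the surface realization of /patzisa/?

/p/ meets the environment for rule 2 (word-initially) → [pʰ].
/a/ (between /p/ and /t/): no rule targets it → [a].
/t/ — between /a/ and /z/; rule 2 does not apply here → [t].
/z/ (between /t/ and /i/) is unaffected → [z].
/i/ (between /z/ and /s/): no rule targets it → [i].
/s/ — between /i/ and /a/, between two vowels — surfaces as [z] (rule 1).
/a/ stays [a].

[pʰatziza]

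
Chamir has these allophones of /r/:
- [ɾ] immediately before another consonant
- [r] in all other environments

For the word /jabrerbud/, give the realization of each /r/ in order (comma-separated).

[r], [ɾ]

Occurrence 1 (position 4): no conditioning environment matches → elsewhere allophone [r].
Occurrence 2 (position 6): immediately before another consonant → [ɾ].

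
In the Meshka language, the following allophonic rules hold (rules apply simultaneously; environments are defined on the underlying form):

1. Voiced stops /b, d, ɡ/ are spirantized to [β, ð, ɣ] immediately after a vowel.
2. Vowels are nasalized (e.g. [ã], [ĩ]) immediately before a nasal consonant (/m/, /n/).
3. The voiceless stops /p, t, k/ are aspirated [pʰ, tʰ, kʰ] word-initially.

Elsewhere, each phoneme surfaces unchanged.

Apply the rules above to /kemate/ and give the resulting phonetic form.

/k/ — word-initial, word-initially — surfaces as [kʰ] (rule 3).
Rule 2 applies to /e/ (between /k/ and /m/: before a nasal consonant) → [ẽ].
/a/ (between /m/ and /t/): rule 2 targets it, but not before a nasal consonant → unchanged [a].
/t/ (between /a/ and /e/): rule 3 targets it, but not word-initially → unchanged [t].
/e/ (word-final): rule 2 targets it, but not before a nasal consonant → unchanged [e].

[kʰẽmate]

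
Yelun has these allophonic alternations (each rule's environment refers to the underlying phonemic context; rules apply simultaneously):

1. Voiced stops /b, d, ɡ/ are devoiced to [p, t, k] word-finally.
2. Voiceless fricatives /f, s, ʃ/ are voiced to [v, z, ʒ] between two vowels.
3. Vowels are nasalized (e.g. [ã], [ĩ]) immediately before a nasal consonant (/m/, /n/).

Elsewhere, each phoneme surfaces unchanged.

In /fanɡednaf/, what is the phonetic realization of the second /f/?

[f]

/f/ (word-final): rule 2 targets it, but not between two vowels → unchanged [f].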